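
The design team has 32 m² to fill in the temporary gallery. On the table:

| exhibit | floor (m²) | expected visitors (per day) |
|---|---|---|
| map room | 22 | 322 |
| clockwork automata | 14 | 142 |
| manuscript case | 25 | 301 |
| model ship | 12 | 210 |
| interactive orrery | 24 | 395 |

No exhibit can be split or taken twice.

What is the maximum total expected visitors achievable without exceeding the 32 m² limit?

395

A density-first pass picks clockwork automata + model ship — 352 at 26 m².
The 26 m² tied up in clockwork automata and model ship is better spent on interactive orrery — total rises to 395 (24 m²).
Runner-up clockwork automata + model ship tops out at 352.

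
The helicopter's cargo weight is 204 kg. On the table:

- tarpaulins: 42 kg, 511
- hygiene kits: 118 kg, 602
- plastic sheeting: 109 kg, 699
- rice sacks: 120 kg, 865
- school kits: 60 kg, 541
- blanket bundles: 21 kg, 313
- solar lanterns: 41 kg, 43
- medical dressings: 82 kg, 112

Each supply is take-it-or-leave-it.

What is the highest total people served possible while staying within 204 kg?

1719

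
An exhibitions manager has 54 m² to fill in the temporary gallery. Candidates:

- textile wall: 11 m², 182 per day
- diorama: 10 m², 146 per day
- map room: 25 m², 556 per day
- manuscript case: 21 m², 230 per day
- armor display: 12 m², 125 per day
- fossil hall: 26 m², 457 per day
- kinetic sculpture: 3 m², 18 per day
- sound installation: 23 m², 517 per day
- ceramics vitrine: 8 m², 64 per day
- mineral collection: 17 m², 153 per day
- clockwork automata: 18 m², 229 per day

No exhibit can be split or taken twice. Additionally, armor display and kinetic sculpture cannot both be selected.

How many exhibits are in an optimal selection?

3

The maximum expected visitors within 54 m² is 1091.
map room + kinetic sculpture + sound installation hits 1091 at 51 m².
Every optimal selection uses 3 exhibits.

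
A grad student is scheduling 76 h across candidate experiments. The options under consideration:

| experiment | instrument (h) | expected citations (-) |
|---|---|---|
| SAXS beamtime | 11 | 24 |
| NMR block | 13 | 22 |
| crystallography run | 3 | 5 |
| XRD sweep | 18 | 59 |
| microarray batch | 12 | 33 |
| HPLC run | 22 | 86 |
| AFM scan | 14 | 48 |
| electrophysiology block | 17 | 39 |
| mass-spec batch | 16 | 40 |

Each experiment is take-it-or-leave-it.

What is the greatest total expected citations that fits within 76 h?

238

By expected citations per h: HPLC run 3.91, AFM scan 3.43, XRD sweep 3.28, microarray batch 2.75 lead.
Filling by ratio: crystallography run + XRD sweep + microarray batch + HPLC run + AFM scan for 231, with 7 h left unused.
Dropping microarray batch frees 12 h; slotting in mass-spec batch (16 h) lifts the total to 238 at 73 h.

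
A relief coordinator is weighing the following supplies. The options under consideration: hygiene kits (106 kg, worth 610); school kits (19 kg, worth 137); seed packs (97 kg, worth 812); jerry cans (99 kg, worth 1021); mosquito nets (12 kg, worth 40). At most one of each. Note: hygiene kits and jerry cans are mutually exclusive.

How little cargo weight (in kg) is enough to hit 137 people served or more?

19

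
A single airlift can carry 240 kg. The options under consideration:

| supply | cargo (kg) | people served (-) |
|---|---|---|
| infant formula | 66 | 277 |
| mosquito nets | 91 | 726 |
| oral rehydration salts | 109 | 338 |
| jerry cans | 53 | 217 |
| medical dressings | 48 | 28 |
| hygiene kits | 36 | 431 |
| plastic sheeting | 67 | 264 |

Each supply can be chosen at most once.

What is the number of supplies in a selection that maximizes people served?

Optimal total is 1495.
One optimal bundle: mosquito nets + oral rehydration salts + hygiene kits (236 kg).
All optima have 3 supplies.

3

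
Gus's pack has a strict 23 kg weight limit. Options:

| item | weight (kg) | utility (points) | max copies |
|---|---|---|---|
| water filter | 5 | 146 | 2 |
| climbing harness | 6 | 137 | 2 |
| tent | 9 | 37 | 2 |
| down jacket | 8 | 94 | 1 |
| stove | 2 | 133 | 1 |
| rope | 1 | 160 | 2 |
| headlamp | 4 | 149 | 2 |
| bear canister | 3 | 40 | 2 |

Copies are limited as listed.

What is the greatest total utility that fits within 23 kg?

Taking 2×water filter + stove + 2×rope + 2×headlamp: 22 kg used, 1043 in utility.
Nothing else within 23 kg beats 1043.

1043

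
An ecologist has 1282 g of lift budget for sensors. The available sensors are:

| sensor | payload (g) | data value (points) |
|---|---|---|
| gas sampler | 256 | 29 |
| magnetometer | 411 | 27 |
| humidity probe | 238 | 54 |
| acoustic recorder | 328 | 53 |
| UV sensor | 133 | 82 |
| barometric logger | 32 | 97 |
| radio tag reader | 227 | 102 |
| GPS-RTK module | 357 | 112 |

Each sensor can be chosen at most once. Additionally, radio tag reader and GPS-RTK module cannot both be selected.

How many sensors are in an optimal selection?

6

Optimal total is 417.
gas sampler + humidity probe + acoustic recorder + UV sensor + barometric logger + radio tag reader hits 417 at 1214 g.
All optima have 6 sensors.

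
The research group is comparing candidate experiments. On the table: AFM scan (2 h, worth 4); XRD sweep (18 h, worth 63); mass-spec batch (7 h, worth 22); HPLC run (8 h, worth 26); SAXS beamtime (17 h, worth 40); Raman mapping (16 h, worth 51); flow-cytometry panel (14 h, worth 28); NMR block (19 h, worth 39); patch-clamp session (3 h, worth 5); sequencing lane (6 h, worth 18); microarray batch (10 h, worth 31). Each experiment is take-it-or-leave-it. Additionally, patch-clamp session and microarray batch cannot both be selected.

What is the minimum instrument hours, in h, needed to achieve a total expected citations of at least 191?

59

Look for the lowest-instrument combination reaching 191.
XRD sweep + mass-spec batch + HPLC run + Raman mapping + microarray batch: 193 expected citations at 59 h.
Below 59 h the best achievable stays under 191.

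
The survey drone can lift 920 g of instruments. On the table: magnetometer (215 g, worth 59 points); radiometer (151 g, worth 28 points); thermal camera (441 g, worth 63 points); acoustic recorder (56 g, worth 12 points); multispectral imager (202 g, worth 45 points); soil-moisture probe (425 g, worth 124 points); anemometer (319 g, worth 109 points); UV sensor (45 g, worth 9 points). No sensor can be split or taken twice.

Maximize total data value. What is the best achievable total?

Greedy by ratio would take acoustic recorder + soil-moisture probe + anemometer + UV sensor: 845 g used, total 254.
Replace acoustic recorder and UV sensor with radiometer: the trade gains 7 net, giving 261 at 895 g.

261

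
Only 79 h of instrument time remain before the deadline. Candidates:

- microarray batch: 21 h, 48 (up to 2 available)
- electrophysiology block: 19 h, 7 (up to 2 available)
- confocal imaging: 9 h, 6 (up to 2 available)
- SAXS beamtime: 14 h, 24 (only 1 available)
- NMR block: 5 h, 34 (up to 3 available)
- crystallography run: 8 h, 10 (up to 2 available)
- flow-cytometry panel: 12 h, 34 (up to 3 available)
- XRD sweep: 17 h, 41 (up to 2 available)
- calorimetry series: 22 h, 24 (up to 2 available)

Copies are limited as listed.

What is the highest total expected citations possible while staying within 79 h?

Filling by ratio: 3×NMR block + crystallography run + 3×flow-cytometry panel + XRD sweep for 255, with 3 h left unused.
The 20 h tied up in crystallography run and flow-cytometry panel is better spent on microarray batch — total rises to 259 (77 h).

259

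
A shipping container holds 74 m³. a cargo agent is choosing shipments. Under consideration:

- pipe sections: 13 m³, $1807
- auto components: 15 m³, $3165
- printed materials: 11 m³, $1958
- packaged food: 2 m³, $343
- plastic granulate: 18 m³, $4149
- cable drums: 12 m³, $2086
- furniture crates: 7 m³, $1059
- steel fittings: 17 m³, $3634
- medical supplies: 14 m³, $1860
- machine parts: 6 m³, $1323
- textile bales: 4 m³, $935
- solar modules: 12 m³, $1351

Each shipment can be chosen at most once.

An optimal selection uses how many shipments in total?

7

The maximum revenue within 74 m³ is 15635.
For example auto components + packaged food + plastic granulate + cable drums + steel fittings + machine parts + textile bales achieves it, using 74 m³.
Every optimal selection uses 7 shipments.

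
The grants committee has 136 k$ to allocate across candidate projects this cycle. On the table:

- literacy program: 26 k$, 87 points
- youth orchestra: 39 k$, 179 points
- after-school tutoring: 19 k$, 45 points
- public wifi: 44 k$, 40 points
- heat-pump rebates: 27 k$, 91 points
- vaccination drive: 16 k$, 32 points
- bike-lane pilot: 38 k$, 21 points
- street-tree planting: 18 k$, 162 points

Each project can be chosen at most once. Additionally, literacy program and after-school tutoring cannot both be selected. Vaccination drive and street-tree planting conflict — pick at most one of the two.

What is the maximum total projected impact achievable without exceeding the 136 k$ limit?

Taking literacy program + youth orchestra + heat-pump rebates + street-tree planting: 110 k$ used, 519 in projected impact.
That's the maximum — no feasible swap from here does better than 519.

519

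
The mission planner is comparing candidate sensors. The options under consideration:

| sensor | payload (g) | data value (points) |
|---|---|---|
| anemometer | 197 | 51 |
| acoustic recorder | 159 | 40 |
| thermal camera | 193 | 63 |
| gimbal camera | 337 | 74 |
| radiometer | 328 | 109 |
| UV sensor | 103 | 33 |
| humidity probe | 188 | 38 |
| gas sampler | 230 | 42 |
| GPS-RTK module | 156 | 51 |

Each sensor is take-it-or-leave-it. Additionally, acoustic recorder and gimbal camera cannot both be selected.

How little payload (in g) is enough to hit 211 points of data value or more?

Look for the lowest-payload combination reaching 211.
thermal camera + radiometer + GPS-RTK module reaches 223 using 677 g.
No combination under 677 g hits 211.

677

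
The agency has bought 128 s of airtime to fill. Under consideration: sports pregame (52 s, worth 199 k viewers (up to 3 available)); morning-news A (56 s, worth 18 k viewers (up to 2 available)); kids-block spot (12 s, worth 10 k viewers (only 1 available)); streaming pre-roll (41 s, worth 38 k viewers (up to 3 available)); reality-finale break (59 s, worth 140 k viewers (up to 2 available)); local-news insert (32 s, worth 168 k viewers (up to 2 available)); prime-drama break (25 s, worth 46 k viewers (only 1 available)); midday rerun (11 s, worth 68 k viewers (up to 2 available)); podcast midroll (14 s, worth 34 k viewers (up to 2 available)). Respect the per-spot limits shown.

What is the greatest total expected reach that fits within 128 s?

603

Density check — midday rerun 6.18, local-news insert 5.25, sports pregame 3.83 are the best per s.
The ratio heuristic lands on kids-block spot + 2×local-news insert + 2×midday rerun + 2×podcast midroll (550) but leaves 2 s idle.
Dropping kids-block spot and midday rerun and 2×podcast midroll frees 51 s; slotting in sports pregame (52 s) lifts the total to 603 at 127 s.
No other feasible combination exceeds 603.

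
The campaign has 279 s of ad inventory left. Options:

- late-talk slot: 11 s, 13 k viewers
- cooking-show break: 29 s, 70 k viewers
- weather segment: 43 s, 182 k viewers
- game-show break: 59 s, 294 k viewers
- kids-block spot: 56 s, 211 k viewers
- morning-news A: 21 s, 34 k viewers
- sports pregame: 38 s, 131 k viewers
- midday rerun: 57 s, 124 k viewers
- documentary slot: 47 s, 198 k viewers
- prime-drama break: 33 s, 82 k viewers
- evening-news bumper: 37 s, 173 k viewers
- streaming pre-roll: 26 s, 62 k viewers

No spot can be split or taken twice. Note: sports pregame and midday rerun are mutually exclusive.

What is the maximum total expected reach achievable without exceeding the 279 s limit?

1140

Best packing: weather segment + game-show break + kids-block spot + documentary slot + prime-drama break + evening-news bumper — 275 s, 1140 total.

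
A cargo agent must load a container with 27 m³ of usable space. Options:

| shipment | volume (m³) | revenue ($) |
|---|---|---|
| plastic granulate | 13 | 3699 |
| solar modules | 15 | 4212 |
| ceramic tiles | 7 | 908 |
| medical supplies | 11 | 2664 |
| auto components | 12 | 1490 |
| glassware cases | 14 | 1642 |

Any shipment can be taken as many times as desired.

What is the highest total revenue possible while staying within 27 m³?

7398

The ratio ordering already packs tightly: 2×plastic granulate, 26 m³, 7398.
Every other selection either busts 27 m³ or fails to beat 7398.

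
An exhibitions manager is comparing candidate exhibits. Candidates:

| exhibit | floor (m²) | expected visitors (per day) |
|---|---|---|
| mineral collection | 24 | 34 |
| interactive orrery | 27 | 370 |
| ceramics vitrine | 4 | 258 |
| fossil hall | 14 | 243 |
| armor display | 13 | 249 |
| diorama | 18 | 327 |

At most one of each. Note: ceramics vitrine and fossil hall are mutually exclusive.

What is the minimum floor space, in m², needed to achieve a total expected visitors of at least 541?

Look for the lowest-floor combination reaching 541.
ceramics vitrine + diorama: 585 expected visitors at 22 m².
Below 22 m² the best achievable stays under 541.

22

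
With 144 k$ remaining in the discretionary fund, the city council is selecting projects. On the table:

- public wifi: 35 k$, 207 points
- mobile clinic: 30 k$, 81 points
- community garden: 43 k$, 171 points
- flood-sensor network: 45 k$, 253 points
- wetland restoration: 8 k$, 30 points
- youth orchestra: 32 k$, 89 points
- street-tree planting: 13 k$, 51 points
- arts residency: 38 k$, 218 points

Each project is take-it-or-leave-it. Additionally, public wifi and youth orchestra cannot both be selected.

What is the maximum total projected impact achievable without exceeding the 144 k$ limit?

Best packing: public wifi + flood-sensor network + wetland restoration + street-tree planting + arts residency — 139 k$, 759 total.
No other feasible combination exceeds 759.

759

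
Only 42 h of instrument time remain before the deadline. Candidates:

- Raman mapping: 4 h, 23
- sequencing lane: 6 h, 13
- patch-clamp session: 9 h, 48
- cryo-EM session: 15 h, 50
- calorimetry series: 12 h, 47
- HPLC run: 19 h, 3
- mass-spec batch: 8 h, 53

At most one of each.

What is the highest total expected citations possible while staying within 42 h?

187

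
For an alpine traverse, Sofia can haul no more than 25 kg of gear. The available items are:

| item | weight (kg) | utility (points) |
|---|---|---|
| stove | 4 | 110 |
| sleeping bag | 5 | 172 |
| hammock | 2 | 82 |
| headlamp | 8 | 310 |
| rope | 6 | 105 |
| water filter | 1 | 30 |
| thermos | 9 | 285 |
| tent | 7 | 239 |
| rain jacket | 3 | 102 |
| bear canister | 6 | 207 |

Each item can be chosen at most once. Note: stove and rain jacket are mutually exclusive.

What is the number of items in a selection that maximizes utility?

Best achievable utility is 905.
sleeping bag + hammock + headlamp + tent + rain jacket hits 905 at 25 kg.
Any selection reaching 905 contains exactly 5 items.

5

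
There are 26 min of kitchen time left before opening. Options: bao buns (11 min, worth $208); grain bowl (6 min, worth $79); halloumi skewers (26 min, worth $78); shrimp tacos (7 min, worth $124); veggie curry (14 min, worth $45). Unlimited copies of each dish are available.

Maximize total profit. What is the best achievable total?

456

Greedy by ratio would take 2×bao buns: 22 min used, total 416.
Dropping bao buns frees 11 min; slotting in 2×shrimp tacos (14 min) lifts the total to 456 at 25 min.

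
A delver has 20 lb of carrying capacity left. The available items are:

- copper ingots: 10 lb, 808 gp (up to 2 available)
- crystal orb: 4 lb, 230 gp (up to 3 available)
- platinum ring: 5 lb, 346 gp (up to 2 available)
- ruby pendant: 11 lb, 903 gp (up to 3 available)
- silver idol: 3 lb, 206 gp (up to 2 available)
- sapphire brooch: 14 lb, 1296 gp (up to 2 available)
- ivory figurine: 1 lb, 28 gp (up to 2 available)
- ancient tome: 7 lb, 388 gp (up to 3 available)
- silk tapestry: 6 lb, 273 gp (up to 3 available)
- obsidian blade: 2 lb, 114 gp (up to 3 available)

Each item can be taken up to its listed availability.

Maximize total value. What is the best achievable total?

Greedy by ratio would take platinum ring + sapphire brooch + ivory figurine: 20 lb used, total 1670.
The 6 lb tied up in platinum ring and ivory figurine is better spent on 2×silver idol — total rises to 1708 (20 lb).

1708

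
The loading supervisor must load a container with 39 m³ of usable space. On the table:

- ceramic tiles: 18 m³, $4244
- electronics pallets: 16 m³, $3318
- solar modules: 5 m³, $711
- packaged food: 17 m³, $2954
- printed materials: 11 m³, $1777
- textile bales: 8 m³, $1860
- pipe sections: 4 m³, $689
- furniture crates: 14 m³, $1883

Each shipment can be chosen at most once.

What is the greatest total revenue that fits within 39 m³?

Greedy by ratio would take ceramic tiles + solar modules + textile bales + pipe sections: 35 m³ used, total 7504.
Dropping textile bales and pipe sections frees 12 m³; slotting in electronics pallets (16 m³) lifts the total to 8273 at 39 m³.

8273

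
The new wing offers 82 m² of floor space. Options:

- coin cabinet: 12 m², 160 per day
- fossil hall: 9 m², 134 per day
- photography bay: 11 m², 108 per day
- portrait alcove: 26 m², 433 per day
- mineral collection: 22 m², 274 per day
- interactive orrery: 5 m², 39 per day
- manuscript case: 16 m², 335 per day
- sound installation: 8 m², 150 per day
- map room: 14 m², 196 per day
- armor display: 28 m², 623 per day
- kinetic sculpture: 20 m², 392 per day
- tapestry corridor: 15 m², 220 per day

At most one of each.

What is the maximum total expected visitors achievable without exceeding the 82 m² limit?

1634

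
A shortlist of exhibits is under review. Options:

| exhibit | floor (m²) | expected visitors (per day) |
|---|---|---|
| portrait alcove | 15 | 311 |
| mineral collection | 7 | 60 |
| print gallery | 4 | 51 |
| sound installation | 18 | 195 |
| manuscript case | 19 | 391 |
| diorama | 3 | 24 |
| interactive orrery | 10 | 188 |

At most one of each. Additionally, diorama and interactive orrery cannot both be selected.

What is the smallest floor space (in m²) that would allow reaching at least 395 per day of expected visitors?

Need the lightest bundle worth ≥ 395.
manuscript case + diorama: 415 expected visitors at 22 m².
Any bundle with less than 22 m² falls short of 395.

22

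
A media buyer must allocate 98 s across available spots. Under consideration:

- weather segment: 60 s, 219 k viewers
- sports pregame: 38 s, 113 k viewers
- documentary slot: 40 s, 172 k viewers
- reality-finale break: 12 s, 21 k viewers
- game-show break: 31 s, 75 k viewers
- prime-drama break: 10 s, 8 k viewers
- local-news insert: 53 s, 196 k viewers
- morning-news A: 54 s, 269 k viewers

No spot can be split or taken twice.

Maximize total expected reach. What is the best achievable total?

441

Ranking by ratio (expected reach/s): morning-news A 4.98, documentary slot 4.30, local-news insert 3.70.
Best packing: documentary slot + morning-news A — 94 s, 441 total.
An exhaustive check of the 256 subsets confirms 441.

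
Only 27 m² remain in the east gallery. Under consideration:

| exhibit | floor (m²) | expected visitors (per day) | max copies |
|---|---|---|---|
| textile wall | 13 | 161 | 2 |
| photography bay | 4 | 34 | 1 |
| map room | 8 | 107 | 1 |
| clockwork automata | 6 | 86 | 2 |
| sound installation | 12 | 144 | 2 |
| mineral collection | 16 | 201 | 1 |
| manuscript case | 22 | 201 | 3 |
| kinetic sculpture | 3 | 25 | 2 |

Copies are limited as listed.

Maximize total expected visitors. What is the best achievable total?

Taking the top-ratio exhibits first gives photography bay + map room + 2×clockwork automata + kinetic sculpture for 338 (27 m²).
Dropping photography bay and clockwork automata and kinetic sculpture frees 13 m²; slotting in textile wall (13 m²) lifts the total to 354 at 27 m².
Every other selection either busts 27 m² or exceeds an availability limit or fails to beat 354.

354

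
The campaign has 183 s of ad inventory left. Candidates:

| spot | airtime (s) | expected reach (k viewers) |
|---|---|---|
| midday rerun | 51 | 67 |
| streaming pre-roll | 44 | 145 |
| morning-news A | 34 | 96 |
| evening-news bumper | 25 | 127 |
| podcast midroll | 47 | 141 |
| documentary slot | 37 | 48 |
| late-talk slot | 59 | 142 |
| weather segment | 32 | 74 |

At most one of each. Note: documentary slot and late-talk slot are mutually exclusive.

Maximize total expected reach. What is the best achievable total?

583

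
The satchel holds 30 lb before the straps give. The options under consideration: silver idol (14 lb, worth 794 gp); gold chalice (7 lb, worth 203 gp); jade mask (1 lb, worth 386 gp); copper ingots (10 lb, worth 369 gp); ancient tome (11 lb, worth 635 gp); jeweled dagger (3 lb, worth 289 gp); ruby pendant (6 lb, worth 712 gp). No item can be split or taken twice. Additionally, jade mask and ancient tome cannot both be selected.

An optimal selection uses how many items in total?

Optimal total is 2181.
For example silver idol + jade mask + jeweled dagger + ruby pendant achieves it, using 24 lb.
Every optimal selection uses 4 items.

4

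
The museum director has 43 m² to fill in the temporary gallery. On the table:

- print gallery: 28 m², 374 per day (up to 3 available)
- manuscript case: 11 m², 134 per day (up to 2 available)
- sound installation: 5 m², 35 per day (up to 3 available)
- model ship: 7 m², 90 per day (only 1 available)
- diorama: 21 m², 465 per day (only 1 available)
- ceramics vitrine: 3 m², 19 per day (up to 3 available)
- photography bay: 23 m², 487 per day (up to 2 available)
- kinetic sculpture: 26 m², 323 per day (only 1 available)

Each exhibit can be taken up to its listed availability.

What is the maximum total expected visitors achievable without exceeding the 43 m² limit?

By expected visitors per m²: diorama 22.14, photography bay 21.17, print gallery 13.36 lead.
Greedy by ratio would take manuscript case + model ship + diorama + ceramics vitrine: 42 m² used, total 708.
Replace model ship and ceramics vitrine with manuscript case: the trade gains 25 net, giving 733 at 43 m².

733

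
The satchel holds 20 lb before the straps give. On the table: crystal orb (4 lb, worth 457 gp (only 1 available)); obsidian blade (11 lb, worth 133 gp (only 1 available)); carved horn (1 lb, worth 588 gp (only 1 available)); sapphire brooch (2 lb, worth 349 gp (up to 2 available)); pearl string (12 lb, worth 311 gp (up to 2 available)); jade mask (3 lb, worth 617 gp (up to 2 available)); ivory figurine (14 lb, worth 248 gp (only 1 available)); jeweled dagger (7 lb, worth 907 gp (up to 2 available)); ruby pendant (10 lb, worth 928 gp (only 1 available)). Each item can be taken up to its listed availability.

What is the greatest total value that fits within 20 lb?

Density check — carved horn 588.00, jade mask 205.67, sapphire brooch 174.50 are the best per lb.
Taking the top-ratio items first gives carved horn + 2×sapphire brooch + 2×jade mask + jeweled dagger for 3427 (18 lb).
Dropping sapphire brooch frees 2 lb; slotting in crystal orb (4 lb) lifts the total to 3535 at 20 lb.

3535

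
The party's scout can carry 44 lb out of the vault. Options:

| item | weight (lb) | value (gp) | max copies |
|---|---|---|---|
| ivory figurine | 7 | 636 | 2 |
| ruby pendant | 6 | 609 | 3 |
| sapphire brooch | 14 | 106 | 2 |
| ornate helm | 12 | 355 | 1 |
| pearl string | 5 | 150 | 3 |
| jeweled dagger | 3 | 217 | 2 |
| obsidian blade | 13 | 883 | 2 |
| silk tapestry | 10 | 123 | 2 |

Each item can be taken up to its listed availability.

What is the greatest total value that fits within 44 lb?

3780

By value per lb: ruby pendant 101.50, ivory figurine 90.86, jeweled dagger 72.33 lead.
The ratio heuristic lands on 2×ivory figurine + 3×ruby pendant + pearl string + 2×jeweled dagger (3683) but leaves 1 lb idle.
Replace ivory figurine and pearl string with obsidian blade: the trade gains 97 net, giving 3780 at 44 lb.
No other feasible combination exceeds 3780.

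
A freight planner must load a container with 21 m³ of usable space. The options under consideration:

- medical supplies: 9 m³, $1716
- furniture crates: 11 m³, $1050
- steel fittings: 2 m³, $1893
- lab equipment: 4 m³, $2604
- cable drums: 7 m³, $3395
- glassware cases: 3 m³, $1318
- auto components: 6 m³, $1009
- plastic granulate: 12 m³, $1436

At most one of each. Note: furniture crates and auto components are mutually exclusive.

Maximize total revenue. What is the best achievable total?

Best packing: steel fittings + lab equipment + cable drums + glassware cases — 16 m³, 9210 total.

9210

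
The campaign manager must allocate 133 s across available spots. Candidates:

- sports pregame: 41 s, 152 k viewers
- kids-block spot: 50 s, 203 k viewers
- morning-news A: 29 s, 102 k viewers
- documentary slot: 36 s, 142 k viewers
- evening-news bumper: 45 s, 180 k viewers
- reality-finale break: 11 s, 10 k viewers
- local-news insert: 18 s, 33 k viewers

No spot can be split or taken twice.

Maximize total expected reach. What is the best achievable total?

525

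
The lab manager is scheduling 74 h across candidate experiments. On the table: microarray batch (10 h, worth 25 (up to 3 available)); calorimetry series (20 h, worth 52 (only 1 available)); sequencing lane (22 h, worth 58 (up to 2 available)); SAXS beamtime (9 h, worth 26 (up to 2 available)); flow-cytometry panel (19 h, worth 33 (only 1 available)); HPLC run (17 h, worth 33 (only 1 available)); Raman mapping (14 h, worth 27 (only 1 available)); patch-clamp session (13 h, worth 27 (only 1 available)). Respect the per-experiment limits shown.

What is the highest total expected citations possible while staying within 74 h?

The ratio heuristic lands on microarray batch + 2×sequencing lane + 2×SAXS beamtime (193) but leaves 2 h idle.
The 19 h tied up in microarray batch and SAXS beamtime is better spent on calorimetry series — total rises to 194 (73 h).
No other feasible combination exceeds 194.

194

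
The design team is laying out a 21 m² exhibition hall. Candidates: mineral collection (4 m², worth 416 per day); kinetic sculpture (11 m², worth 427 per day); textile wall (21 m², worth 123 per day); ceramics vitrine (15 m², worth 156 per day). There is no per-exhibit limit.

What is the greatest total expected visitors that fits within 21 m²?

Ranking by ratio (expected visitors/m²): mineral collection 104.00, kinetic sculpture 38.82, ceramics vitrine 10.40, textile wall 5.86.
5×mineral collection uses 20 of the 21 m² and totals 2080.
No other feasible combination exceeds 2080.

2080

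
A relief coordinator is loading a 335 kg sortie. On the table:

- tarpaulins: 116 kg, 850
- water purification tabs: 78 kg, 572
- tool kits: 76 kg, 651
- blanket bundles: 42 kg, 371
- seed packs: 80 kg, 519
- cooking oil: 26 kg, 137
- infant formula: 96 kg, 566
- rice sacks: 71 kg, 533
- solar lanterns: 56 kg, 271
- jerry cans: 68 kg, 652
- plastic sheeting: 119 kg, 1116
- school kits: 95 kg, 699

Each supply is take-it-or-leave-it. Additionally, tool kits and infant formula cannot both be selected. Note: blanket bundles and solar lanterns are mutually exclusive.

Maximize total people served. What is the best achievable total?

2952

Filling by ratio: tool kits + blanket bundles + cooking oil + jerry cans + plastic sheeting for 2927, with 4 kg left unused.
Dropping blanket bundles and cooking oil frees 68 kg; slotting in rice sacks (71 kg) lifts the total to 2952 at 334 kg.
Runner-up tool kits + blanket bundles + cooking oil + jerry cans + plastic sheeting tops out at 2927.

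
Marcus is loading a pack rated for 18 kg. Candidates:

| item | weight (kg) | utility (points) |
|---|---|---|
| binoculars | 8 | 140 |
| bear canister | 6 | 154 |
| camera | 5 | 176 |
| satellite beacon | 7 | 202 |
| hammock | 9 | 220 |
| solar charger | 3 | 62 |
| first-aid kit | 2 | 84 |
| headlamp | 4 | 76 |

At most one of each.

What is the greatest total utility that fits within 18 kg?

538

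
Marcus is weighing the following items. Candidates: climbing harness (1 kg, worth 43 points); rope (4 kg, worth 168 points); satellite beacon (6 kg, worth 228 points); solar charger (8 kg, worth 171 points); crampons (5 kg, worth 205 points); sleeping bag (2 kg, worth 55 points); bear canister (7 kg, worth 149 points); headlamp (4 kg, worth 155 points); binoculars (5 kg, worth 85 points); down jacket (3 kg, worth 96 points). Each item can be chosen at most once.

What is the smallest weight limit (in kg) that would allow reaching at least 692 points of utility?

Need the lightest bundle worth ≥ 692.
climbing harness + rope + satellite beacon + crampons + sleeping bag reaches 699 using 18 kg.
Any bundle with less than 18 kg falls short of 692.

18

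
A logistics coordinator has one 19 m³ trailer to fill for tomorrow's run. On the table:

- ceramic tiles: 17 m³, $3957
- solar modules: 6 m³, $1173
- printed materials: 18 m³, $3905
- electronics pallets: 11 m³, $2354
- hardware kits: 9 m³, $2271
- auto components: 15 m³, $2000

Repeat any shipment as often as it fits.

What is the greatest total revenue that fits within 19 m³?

The ratio ordering already packs tightly: 2×hardware kits, 18 m³, 4542.
Nothing else within 19 m³ beats 4542.

4542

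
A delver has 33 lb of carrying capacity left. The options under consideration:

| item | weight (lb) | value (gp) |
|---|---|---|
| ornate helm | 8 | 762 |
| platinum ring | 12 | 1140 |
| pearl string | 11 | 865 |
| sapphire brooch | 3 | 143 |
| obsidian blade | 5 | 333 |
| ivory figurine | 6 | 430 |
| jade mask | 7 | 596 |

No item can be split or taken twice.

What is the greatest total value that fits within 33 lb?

2928

Best packing: ornate helm + platinum ring + ivory figurine + jade mask — 33 lb, 2928 total.
Next best is ornate helm + platinum ring + obsidian blade + jade mask at 2831 (32 lb) — short by 97.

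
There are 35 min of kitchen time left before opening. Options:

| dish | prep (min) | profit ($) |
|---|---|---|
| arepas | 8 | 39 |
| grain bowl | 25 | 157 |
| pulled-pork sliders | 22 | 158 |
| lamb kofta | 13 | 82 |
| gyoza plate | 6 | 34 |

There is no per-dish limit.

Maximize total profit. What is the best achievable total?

By profit per min: pulled-pork sliders 7.18, lamb kofta 6.31, grain bowl 6.28 lead.
Taking pulled-pork sliders + lamb kofta: 35 min used, 240 in profit.
Every other selection either busts 35 min or fails to beat 240.

240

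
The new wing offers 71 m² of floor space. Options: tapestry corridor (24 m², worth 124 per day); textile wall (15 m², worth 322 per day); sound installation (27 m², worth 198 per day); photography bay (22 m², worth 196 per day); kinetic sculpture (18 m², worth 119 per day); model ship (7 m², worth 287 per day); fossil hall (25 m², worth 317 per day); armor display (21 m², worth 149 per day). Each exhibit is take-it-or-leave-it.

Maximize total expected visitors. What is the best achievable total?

Ranking by ratio (expected visitors/m²): model ship 41.00, textile wall 21.47, fossil hall 12.68, photography bay 8.91.
Taking textile wall + photography bay + model ship + fossil hall: 69 m² used, 1122 in expected visitors.
The closest alternative, textile wall + model ship + fossil hall + armor display, reaches only 1075.

1122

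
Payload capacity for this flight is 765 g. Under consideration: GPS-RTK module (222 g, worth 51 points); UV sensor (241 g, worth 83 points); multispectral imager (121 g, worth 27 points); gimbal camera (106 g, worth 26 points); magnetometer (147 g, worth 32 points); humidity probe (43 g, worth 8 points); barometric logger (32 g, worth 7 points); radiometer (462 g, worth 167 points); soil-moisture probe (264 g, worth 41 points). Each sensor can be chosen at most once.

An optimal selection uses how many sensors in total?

3

Optimal total is 258.
One optimal bundle: UV sensor + humidity probe + radiometer (746 g).
Any selection reaching 258 contains exactly 3 sensors.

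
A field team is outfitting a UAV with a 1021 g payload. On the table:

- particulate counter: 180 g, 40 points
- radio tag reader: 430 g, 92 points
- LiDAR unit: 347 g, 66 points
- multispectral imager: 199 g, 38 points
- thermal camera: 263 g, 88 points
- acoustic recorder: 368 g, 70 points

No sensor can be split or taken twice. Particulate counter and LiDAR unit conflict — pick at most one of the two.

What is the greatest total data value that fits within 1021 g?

Greedy by ratio would take particulate counter + radio tag reader + thermal camera: 873 g used, total 220.
The 430 g tied up in radio tag reader is better spent on multispectral imager + acoustic recorder — total rises to 236 (1010 g).
Runner-up LiDAR unit + thermal camera + acoustic recorder tops out at 224.

236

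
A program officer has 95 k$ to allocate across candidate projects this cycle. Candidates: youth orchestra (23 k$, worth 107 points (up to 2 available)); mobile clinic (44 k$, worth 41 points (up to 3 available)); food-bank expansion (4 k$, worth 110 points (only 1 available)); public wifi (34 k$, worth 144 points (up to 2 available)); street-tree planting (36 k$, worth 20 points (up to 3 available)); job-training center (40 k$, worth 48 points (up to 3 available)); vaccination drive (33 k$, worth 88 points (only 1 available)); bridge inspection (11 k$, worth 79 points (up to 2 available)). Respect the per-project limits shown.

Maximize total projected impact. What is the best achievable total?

Ranking by ratio (projected impact/k$): food-bank expansion 27.50, bridge inspection 7.18, youth orchestra 4.65.
A density-first pass picks 2×youth orchestra + food-bank expansion + 2×bridge inspection — 482 at 72 k$.
The 46 k$ tied up in 2×youth orchestra is better spent on 2×public wifi — total rises to 556 (94 k$).
That's the maximum — no swap from here does better than 556.

556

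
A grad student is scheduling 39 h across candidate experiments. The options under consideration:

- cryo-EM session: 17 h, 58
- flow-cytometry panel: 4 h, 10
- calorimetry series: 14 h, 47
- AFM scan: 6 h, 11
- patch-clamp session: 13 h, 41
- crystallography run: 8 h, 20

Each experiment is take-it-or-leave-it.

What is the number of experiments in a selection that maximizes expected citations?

3

Optimal total is 125.
One optimal bundle: cryo-EM session + calorimetry series + crystallography run (39 h).
All optima have 3 experiments.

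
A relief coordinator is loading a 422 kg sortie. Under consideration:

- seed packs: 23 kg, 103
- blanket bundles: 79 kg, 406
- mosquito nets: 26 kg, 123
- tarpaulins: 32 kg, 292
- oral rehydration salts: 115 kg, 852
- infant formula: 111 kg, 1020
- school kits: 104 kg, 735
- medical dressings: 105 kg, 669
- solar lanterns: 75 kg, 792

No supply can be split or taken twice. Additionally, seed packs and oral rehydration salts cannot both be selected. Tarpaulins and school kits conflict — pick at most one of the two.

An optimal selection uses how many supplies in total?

4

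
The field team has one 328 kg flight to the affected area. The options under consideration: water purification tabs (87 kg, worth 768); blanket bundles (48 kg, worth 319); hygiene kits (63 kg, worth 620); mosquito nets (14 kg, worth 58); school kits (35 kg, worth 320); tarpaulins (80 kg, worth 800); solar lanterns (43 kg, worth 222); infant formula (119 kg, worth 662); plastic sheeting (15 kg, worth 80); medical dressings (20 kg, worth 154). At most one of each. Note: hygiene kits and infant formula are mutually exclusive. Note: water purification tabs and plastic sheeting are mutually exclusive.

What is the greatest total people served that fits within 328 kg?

Taking water purification tabs + blanket bundles + hygiene kits + mosquito nets + school kits + tarpaulins: 327 kg used, 2885 in people served.

2885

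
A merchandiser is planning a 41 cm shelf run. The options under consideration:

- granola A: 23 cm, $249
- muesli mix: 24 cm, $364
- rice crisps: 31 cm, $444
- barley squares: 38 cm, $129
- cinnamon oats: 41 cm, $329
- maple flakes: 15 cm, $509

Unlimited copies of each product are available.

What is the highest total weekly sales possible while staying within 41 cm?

1018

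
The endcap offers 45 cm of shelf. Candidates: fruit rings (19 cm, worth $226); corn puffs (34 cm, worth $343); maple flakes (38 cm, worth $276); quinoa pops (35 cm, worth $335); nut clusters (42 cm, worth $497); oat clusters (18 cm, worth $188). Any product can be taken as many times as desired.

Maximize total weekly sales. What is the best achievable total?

Density check — fruit rings 11.89, nut clusters 11.83, oat clusters 10.44, corn puffs 10.09 are the best per cm.
Greedy by ratio would take 2×fruit rings: 38 cm used, total 452.
Replace 2×fruit rings with nut clusters: the trade gains 45 net, giving 497 at 42 cm.
The spare 3 cm is too small for any remaining product, and no exchange beats 497.

497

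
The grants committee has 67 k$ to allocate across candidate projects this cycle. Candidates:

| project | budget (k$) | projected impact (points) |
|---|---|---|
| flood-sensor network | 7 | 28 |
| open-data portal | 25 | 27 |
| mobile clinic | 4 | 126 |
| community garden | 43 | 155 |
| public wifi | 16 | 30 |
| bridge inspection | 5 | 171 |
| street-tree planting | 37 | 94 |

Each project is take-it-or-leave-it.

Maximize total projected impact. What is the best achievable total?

Density check — bridge inspection 34.20, mobile clinic 31.50, flood-sensor network 4.00 are the best per k$.
The ratio ordering already packs tightly: flood-sensor network + mobile clinic + community garden + bridge inspection, 59 k$, 480.
Runner-up mobile clinic + community garden + bridge inspection tops out at 452.

480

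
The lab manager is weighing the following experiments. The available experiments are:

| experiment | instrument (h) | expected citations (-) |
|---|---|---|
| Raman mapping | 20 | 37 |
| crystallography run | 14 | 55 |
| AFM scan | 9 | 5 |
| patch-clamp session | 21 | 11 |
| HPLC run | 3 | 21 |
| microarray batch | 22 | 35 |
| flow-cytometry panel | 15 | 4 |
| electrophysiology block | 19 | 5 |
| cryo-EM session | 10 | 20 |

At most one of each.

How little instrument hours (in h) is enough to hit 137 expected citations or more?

56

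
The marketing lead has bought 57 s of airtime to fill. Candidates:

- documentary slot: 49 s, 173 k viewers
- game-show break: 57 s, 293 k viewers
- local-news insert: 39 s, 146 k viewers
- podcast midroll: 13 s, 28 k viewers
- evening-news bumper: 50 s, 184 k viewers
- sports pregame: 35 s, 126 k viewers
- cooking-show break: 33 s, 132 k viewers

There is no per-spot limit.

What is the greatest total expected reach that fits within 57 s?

Game-show break uses 57 of the 57 s and totals 293.

293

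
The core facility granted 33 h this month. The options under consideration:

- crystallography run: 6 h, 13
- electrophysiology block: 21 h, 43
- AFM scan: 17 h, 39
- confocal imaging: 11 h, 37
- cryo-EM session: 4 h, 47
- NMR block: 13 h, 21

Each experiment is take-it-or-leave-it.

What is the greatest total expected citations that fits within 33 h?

By expected citations per h: cryo-EM session 11.75, confocal imaging 3.36, AFM scan 2.29 lead.
Best packing: AFM scan + confocal imaging + cryo-EM session — 32 h, 123 total.

123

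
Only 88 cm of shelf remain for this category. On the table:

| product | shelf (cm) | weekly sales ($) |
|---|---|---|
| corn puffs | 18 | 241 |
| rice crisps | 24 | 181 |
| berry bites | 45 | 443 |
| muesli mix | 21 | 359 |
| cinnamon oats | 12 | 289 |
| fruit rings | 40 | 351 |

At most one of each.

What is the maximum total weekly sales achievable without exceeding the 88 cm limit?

1091

A density-first pass picks corn puffs + rice crisps + muesli mix + cinnamon oats — 1070 at 75 cm.
Replace corn puffs and rice crisps with berry bites: the trade gains 21 net, giving 1091 at 78 cm.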